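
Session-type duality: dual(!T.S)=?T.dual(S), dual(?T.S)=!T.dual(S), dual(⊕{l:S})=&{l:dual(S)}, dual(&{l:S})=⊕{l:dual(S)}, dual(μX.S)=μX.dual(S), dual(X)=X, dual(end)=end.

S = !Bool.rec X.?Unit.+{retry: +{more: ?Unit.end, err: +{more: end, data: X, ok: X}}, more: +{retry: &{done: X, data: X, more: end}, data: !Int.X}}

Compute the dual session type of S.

!Bool → ?Bool
  rec X → rec X  (μ self-dual)
    ?Unit → !Unit
      +{retry,more} → &{retry,more}  (⊕→&)
        [retry]
          +{more,err} → &{more,err}  (⊕→&)
            [more]
              ?Unit → !Unit
                dual(end) = end
            [err]
              +{more,data,ok} → &{more,data,ok}  (⊕→&)
                [more]
                  dual(end) = end
                [data]
                  dual(X) = X
                [ok]
                  dual(X) = X
        [more]
          +{retry,data} → &{retry,data}  (⊕→&)
            [retry]
              &{done,data,more} → +{done,data,more}  (external→internal)
                [done]
                  dual(X) = X
                [data]
                  dual(X) = X
                [more]
                  dual(end) = end
            [data]
              !Int → ?Int
                dual(X) = X

?Bool.rec X.!Unit.&{retry: &{more: !Unit.end, err: &{more: end, data: X, ok: X}}, more: &{retry: +{done: X, data: X, more: end}, data: ?Int.X}}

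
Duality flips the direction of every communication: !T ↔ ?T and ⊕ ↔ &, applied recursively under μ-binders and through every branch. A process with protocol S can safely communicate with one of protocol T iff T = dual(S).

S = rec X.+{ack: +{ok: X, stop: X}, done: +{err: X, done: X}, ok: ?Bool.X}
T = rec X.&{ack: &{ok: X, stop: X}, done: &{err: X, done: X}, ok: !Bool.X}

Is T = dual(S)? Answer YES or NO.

YES

rec X | rec X  match (rec unchanged)
  +{ack,done,ok} | &{ack,done,ok}  match label sets agree
    • ack:
      +{ok,stop} | &{ok,stop}  match label sets agree
        • ok:
          X | X  match
        • stop:
          X | X  match
    • done:
      +{err,done} | &{err,done}  match label sets agree
        • err:
          X | X  match
        • done:
          X | X  match
    • ok:
      ?Bool | !Bool  match
        X | X  match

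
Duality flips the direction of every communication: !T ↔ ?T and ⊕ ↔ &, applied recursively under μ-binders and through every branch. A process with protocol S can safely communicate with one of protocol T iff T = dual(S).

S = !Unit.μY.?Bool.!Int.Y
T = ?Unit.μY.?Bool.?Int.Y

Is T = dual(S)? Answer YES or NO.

!Unit ‖ ?Unit  match
  μY ‖ μY  match (μ self-dual)
    ?Bool ‖ ?Bool  ✗ same direction on both sides — not dual

NO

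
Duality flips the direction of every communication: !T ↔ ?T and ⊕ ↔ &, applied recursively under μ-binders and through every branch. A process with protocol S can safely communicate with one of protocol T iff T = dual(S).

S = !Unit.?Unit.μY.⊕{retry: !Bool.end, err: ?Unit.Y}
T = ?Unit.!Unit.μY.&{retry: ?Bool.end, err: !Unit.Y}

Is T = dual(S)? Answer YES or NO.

YES

!Unit ‖ ?Unit  ✓
  ?Unit ‖ !Unit  ✓
    μY ‖ μY  ✓ (rec unchanged)
      ⊕{retry,err} ‖ &{retry,err}  ✓ same labels
        • retry:
          !Bool ‖ ?Bool  ✓
            end ‖ end  ✓
        • err:
          ?Unit ‖ !Unit  ✓
            Y ‖ Y  ✓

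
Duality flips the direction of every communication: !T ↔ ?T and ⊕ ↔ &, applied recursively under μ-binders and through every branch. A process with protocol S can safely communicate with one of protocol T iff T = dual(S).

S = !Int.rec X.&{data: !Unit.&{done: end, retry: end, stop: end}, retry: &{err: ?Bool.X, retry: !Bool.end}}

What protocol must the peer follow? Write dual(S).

!Int = ?Int
  rec X = rec X  (binder kept)
    &{data,retry} = +{data,retry}  (external→internal)
      [data]
        !Unit = ?Unit
          &{done,retry,stop} = +{done,retry,stop}  (external→internal)
            [done]
              end self-dual
            [retry]
              end self-dual
            [stop]
              end self-dual
      [retry]
        &{err,retry} = +{err,retry}  (external→internal)
          [err]
            ?Bool = !Bool
              X self-dual
          [retry]
            !Bool = ?Bool
              end self-dual

?Int.rec X.+{data: ?Unit.+{done: end, retry: end, stop: end}, retry: +{err: !Bool.X, retry: ?Bool.end}}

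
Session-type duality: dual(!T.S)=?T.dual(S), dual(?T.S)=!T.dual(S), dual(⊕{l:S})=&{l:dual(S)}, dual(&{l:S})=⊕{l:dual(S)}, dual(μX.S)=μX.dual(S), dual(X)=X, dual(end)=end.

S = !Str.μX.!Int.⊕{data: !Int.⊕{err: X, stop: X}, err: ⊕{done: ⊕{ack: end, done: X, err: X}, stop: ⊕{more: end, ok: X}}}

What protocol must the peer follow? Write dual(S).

?Str.μX.?Int.&{data: ?Int.&{err: X, stop: X}, err: &{done: &{ack: end, done: X, err: X}, stop: &{more: end, ok: X}}}

!Str ↦ ?Str
  μX ↦ μX  (binder kept)
    !Int ↦ ?Int
      ⊕{data,err} ↦ &{data,err}  (⊕→&)
        case data:
          !Int ↦ ?Int
            ⊕{err,stop} ↦ &{err,stop}  (⊕→&)
              case err:
                dual(X) = X
              case stop:
                dual(X) = X
        case err:
          ⊕{done,stop} ↦ &{done,stop}  (⊕→&)
            case done:
              ⊕{ack,done,err} ↦ &{ack,done,err}  (⊕→&)
                case ack:
                  dual(end) = end
                case done:
                  dual(X) = X
                case err:
                  dual(X) = X
            case stop:
              ⊕{more,ok} ↦ &{more,ok}  (⊕→&)
                case more:
                  dual(end) = end
                case ok:
                  dual(X) = X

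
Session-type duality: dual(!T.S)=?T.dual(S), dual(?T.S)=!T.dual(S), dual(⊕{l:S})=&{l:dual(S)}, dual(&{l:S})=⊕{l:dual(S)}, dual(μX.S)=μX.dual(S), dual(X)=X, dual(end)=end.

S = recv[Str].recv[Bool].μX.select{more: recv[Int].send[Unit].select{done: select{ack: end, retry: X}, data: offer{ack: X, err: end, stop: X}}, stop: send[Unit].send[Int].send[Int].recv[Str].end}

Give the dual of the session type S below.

send[Str].send[Bool].μX.offer{more: send[Int].recv[Unit].offer{done: offer{ack: end, retry: X}, data: select{ack: X, err: end, stop: X}}, stop: recv[Unit].recv[Int].recv[Int].send[Str].end}

recv[Str] → send[Str]
  recv[Bool] → send[Bool]
    μX → μX  (μ self-dual)
      select{more,stop} → offer{more,stop}  (⊕→&)
        case more:
          recv[Int] → send[Int]
            send[Unit] → recv[Unit]
              select{done,data} → offer{done,data}  (⊕→&)
                case done:
                  select{ack,retry} → offer{ack,retry}  (⊕→&)
                    case ack:
                      end self-dual
                    case retry:
                      X self-dual
                case data:
                  offer{ack,err,stop} → select{ack,err,stop}  (external→internal)
                    case ack:
                      X self-dual
                    case err:
                      end self-dual
                    case stop:
                      X self-dual
        case stop:
          send[Unit] → recv[Unit]
            send[Int] → recv[Int]
              send[Int] → recv[Int]
                recv[Str] → send[Str]
                  end self-dual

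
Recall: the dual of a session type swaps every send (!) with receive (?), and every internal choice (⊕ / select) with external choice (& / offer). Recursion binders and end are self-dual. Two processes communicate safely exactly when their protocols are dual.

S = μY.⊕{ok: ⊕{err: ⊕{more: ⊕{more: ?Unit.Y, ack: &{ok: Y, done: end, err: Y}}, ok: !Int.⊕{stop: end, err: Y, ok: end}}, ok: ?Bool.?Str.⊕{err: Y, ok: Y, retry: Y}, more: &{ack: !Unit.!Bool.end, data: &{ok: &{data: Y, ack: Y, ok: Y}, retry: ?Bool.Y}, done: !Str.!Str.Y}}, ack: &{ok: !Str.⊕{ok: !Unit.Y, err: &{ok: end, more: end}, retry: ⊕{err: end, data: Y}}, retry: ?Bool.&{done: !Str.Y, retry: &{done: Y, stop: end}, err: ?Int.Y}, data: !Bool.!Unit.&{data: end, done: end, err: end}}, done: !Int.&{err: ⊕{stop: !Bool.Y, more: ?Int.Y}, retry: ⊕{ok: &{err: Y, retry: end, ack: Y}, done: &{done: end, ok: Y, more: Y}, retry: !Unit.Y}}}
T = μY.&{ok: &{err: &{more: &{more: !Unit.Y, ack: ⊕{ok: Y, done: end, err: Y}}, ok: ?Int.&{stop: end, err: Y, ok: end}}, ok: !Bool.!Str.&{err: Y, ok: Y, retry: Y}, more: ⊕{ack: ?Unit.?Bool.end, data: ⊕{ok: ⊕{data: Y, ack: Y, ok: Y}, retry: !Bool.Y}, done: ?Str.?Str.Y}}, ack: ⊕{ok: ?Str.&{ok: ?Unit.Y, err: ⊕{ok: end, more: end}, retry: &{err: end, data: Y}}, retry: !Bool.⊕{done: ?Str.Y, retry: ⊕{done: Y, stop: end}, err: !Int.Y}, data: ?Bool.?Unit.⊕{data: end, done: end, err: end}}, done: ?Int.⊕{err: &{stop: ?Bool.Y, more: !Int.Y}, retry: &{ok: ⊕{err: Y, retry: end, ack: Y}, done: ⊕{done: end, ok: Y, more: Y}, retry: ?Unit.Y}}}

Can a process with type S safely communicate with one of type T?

μY | μY  match (μ self-dual)
  ⊕{ok,ack,done} | &{ok,ack,done}  match same labels
    case ok:
      ⊕{err,ok,more} | &{err,ok,more}  match same labels
        case err:
          ⊕{more,ok} | &{more,ok}  match same labels
            case more:
              ⊕{more,ack} | &{more,ack}  match same labels
                case more:
                  ?Unit | !Unit  match
                    Y | Y  match
                case ack:
                  &{ok,done,err} | ⊕{ok,done,err}  match same labels
                    case ok:
                      Y | Y  match
                    case done:
                      end | end  match
                    case err:
                      Y | Y  match
            case ok:
              !Int | ?Int  match
                ⊕{stop,err,ok} | &{stop,err,ok}  match same labels
                  case stop:
                    end | end  match
                  case err:
                    Y | Y  match
                  case ok:
                    end | end  match
        case ok:
          ?Bool | !Bool  match
            ?Str | !Str  match
              ⊕{err,ok,retry} | &{err,ok,retry}  match same labels
                case err:
                  Y | Y  match
                case ok:
                  Y | Y  match
                case retry:
                  Y | Y  match
        case more:
          &{ack,data,done} | ⊕{ack,data,done}  match same labels
            case ack:
              !Unit | ?Unit  match
                !Bool | ?Bool  match
                  end | end  match
            case data:
              &{ok,retry} | ⊕{ok,retry}  match same labels
                case ok:
                  &{data,ack,ok} | ⊕{data,ack,ok}  match same labels
                    case data:
                      Y | Y  match
                    case ack:
                      Y | Y  match
                    case ok:
                      Y | Y  match
                case retry:
                  ?Bool | !Bool  match
                    Y | Y  match
            case done:
              !Str | ?Str  match
                !Str | ?Str  match
                  Y | Y  match
    case ack:
      &{ok,retry,data} | ⊕{ok,retry,data}  match same labels
        case ok:
          !Str | ?Str  match
            ⊕{ok,err,retry} | &{ok,err,retry}  match same labels
              case ok:
                !Unit | ?Unit  match
                  Y | Y  match
              case err:
                &{ok,more} | ⊕{ok,more}  match same labels
                  case ok:
                    end | end  match
                  case more:
                    end | end  match
              case retry:
                ⊕{err,data} | &{err,data}  match same labels
                  case err:
                    end | end  match
                  case data:
                    Y | Y  match
        case retry:
          ?Bool | !Bool  match
            &{done,retry,err} | ⊕{done,retry,err}  match same labels
              case done:
                !Str | ?Str  match
                  Y | Y  match
              case retry:
                &{done,stop} | ⊕{done,stop}  match same labels
                  case done:
                    Y | Y  match
                  case stop:
                    end | end  match
              case err:
                ?Int | !Int  match
                  Y | Y  match
        case data:
          !Bool | ?Bool  match
            !Unit | ?Unit  match
              &{data,done,err} | ⊕{data,done,err}  match same labels
                case data:
                  end | end  match
                case done:
                  end | end  match
                case err:
                  end | end  match
    case done:
      !Int | ?Int  match
        &{err,retry} | ⊕{err,retry}  match same labels
          case err:
            ⊕{stop,more} | &{stop,more}  match same labels
              case stop:
                !Bool | ?Bool  match
                  Y | Y  match
              case more:
                ?Int | !Int  match
                  Y | Y  match
          case retry:
            ⊕{ok,done,retry} | &{ok,done,retry}  match same labels
              case ok:
                &{err,retry,ack} | ⊕{err,retry,ack}  match same labels
                  case err:
                    Y | Y  match
                  case retry:
                    end | end  match
                  case ack:
                    Y | Y  match
              case done:
                &{done,ok,more} | ⊕{done,ok,more}  match same labels
                  case done:
                    end | end  match
                  case ok:
                    Y | Y  match
                  case more:
                    Y | Y  match
              case retry:
                !Unit | ?Unit  match
                  Y | Y  match

YES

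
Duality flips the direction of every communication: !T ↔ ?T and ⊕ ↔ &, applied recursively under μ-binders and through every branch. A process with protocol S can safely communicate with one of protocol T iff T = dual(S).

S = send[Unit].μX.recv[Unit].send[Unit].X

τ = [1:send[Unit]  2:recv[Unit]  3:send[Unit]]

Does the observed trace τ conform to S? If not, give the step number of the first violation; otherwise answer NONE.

NONE

@1 send[Unit]  ✓  cont: μX.…
@2 recv[Unit]  ✓  cont: send[Unit].μX.…
@3 send[Unit]  ✓  cont: μX.…
trace exhausted — no violation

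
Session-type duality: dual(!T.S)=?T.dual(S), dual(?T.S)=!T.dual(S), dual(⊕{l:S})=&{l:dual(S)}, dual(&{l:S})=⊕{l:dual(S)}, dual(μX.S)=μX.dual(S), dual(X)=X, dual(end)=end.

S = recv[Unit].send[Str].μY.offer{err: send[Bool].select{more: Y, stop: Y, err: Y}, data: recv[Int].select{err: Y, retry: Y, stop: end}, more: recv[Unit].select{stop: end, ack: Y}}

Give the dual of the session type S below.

recv[Unit] = send[Unit]
  send[Str] = recv[Str]
    μY = μY  (μ self-dual)
      offer{err,data,more} = select{err,data,more}  (external→internal)
        case err:
          send[Bool] = recv[Bool]
            select{more,stop,err} = offer{more,stop,err}  (internal→external)
              case more:
                dual(Y) = Y
              case stop:
                dual(Y) = Y
              case err:
                dual(Y) = Y
        case data:
          recv[Int] = send[Int]
            select{err,retry,stop} = offer{err,retry,stop}  (internal→external)
              case err:
                dual(Y) = Y
              case retry:
                dual(Y) = Y
              case stop:
                dual(end) = end
        case more:
          recv[Unit] = send[Unit]
            select{stop,ack} = offer{stop,ack}  (internal→external)
              case stop:
                dual(end) = end
              case ack:
                dual(Y) = Y

send[Unit].recv[Str].μY.select{err: recv[Bool].offer{more: Y, stop: Y, err: Y}, data: send[Int].offer{err: Y, retry: Y, stop: end}, more: send[Unit].offer{stop: end, ack: Y}}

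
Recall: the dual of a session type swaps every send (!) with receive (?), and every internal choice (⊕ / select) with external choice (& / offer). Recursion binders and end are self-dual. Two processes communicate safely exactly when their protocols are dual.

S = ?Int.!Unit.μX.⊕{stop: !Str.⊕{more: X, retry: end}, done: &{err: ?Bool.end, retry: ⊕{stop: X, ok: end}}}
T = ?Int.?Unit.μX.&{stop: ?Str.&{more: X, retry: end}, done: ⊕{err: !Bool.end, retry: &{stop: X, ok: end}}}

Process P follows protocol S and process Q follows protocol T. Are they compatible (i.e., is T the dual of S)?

NO

?Int vs ?Int  ✗ same direction on both sides — not dual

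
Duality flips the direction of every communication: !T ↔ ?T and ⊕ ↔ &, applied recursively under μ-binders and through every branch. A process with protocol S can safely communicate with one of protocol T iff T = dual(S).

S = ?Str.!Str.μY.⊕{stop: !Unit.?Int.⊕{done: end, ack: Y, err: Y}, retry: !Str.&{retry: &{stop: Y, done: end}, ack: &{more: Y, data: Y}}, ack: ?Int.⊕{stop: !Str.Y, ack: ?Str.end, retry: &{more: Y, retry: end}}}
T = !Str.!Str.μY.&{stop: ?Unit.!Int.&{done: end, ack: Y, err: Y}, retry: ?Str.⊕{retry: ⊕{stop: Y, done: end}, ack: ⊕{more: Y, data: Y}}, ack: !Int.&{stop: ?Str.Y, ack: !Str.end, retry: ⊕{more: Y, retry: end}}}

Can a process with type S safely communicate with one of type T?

NO

?Str ‖ !Str  ok
  !Str ‖ !Str  ✗ same direction on both sides — not dual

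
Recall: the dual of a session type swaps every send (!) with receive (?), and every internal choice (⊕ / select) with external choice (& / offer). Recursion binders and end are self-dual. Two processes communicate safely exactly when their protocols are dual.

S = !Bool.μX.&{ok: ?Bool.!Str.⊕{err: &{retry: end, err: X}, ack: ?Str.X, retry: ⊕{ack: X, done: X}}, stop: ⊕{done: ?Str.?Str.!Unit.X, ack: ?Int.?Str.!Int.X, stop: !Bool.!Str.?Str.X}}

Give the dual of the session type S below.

!Bool ↦ ?Bool
  μX ↦ μX  (rec unchanged)
    &{ok,stop} ↦ ⊕{ok,stop}  (external→internal)
      case ok:
        ?Bool ↦ !Bool
          !Str ↦ ?Str
            ⊕{err,ack,retry} ↦ &{err,ack,retry}  (internal→external)
              case err:
                &{retry,err} ↦ ⊕{retry,err}  (external→internal)
                  case retry:
                    end ↦ end
                  case err:
                    X ↦ X
              case ack:
                ?Str ↦ !Str
                  X ↦ X
              case retry:
                ⊕{ack,done} ↦ &{ack,done}  (internal→external)
                  case ack:
                    X ↦ X
                  case done:
                    X ↦ X
      case stop:
        ⊕{done,ack,stop} ↦ &{done,ack,stop}  (internal→external)
          case done:
            ?Str ↦ !Str
              ?Str ↦ !Str
                !Unit ↦ ?Unit
                  X ↦ X
          case ack:
            ?Int ↦ !Int
              ?Str ↦ !Str
                !Int ↦ ?Int
                  X ↦ X
          case stop:
            !Bool ↦ ?Bool
              !Str ↦ ?Str
                ?Str ↦ !Str
                  X ↦ X

?Bool.μX.⊕{ok: !Bool.?Str.&{err: ⊕{retry: end, err: X}, ack: !Str.X, retry: &{ack: X, done: X}}, stop: &{done: !Str.!Str.?Unit.X, ack: !Int.!Str.?Int.X, stop: ?Bool.?Str.!Str.X}}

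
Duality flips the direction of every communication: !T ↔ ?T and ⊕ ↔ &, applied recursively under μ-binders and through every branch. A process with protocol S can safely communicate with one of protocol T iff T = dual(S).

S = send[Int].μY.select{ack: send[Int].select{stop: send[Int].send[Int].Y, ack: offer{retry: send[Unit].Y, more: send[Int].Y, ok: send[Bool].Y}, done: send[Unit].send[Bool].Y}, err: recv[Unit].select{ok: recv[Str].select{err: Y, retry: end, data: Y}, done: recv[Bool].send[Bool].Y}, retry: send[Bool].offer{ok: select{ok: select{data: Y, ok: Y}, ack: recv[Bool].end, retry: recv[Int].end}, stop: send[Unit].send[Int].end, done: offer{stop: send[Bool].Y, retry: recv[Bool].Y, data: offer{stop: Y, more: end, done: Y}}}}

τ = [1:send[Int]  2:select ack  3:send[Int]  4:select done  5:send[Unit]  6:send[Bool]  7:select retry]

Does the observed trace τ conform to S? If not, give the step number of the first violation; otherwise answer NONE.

@1 send[Int]  ✓  cont: μY.…
@2 select ack  ✓  cont: send[Int].select{stop: send[Int].send[Int].μY.…, ack: offer{retry: send[Unit].μY.…, more: send[Int].μY.…, ok: send[Bool].μY.…}, done: send[Unit].send[Bool].μY.…}
@3 send[Int]  ✓  cont: select{stop: send[Int].send[Int].μY.…, ack: offer{retry: send[Unit].μY.…, more: send[Int].μY.…, ok: send[Bool].μY.…}, done: send[Unit].send[Bool].μY.…}
@4 select done  ✓  cont: send[Unit].send[Bool].μY.…
@5 send[Unit]  ✓  cont: send[Bool].μY.…
@6 send[Bool]  ✓  cont: μY.…
@7 select retry  ✓  cont: send[Bool].offer{ok: select{ok: select{data: μY.…, ok: μY.…}, ack: recv[Bool].end, retry: recv[Int].end}, stop: send[Unit].send[Int].end, done: offer{stop: send[Bool].μY.…, retry: recv[Bool].μY.…, data: offer{stop: μY.…, more: end, done: μY.…}}}
trace exhausted — no violation

NONE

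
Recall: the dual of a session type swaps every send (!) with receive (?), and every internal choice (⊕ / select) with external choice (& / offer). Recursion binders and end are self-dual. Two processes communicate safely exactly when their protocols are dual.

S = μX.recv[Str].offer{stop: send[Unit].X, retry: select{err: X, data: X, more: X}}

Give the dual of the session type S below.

μX.send[Str].select{stop: recv[Unit].X, retry: offer{err: X, data: X, more: X}}

μX ↦ μX  (binder kept)
  recv[Str] ↦ send[Str]
    offer{stop,retry} ↦ select{stop,retry}  (offer→select)
      [stop]
        send[Unit] ↦ recv[Unit]
          X ↦ X
      [retry]
        select{err,data,more} ↦ offer{err,data,more}  (⊕→&)
          [err]
            X ↦ X
          [data]
            X ↦ X
          [more]
            X ↦ X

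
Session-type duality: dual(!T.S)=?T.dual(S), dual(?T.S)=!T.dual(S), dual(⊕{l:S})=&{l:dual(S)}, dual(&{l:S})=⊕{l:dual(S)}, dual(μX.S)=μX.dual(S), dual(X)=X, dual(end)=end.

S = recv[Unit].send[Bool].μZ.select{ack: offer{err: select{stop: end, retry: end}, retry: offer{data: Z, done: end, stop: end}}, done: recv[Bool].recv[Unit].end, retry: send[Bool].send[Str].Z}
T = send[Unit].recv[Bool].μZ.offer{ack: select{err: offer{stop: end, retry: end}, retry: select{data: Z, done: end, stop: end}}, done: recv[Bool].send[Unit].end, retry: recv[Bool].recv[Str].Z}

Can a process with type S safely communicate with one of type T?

NO

recv[Unit] vs send[Unit]  match
  send[Bool] vs recv[Bool]  match
    μZ vs μZ  match (μ self-dual)
      select{ack,done,retry} vs offer{ack,done,retry}  match label sets agree
        [ack]
          offer{err,retry} vs select{err,retry}  match label sets agree
            [err]
              select{stop,retry} vs offer{stop,retry}  match label sets agree
                [stop]
                  end vs end  match
                [retry]
                  end vs end  match
            [retry]
              offer{data,done,stop} vs select{data,done,stop}  match label sets agree
                [data]
                  Z vs Z  match
                [done]
                  end vs end  match
                [stop]
                  end vs end  match
        [done]
          recv[Bool] vs recv[Bool]  ✗ same direction on both sides — not dual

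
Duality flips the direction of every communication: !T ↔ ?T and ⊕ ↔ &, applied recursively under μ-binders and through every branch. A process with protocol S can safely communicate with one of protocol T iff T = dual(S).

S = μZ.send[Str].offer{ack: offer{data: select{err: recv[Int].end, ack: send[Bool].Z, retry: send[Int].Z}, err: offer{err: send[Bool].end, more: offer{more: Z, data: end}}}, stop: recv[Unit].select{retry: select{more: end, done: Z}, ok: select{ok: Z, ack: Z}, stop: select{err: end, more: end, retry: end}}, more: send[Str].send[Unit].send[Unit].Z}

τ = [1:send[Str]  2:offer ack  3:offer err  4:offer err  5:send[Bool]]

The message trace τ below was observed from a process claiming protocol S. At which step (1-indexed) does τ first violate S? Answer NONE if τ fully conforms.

NONE

@1 send[Str]  ✓  now at offer{ack: offer{data: select{err: recv[Int].end, ack: send[Bool].μZ.…, retry: send[Int].μZ.…}, err: offer{err: send[Bool].end, more: offer{more: μZ.…, data: end}}}, stop: recv[Unit].select{retry: select{more: end, done: μZ.…}, ok: select{ok: μZ.…, ack: μZ.…}, stop: select{err: end, more: end, retry: end}}, more: send[Str].send[Unit].send[Unit].μZ.…}
@2 offer ack  ✓  now at offer{data: select{err: recv[Int].end, ack: send[Bool].μZ.…, retry: send[Int].μZ.…}, err: offer{err: send[Bool].end, more: offer{more: μZ.…, data: end}}}
@3 offer err  ✓  now at offer{err: send[Bool].end, more: offer{more: μZ.…, data: end}}
@4 offer err  ✓  now at send[Bool].end
@5 send[Bool]  ✓  now at end
trace exhausted — no violation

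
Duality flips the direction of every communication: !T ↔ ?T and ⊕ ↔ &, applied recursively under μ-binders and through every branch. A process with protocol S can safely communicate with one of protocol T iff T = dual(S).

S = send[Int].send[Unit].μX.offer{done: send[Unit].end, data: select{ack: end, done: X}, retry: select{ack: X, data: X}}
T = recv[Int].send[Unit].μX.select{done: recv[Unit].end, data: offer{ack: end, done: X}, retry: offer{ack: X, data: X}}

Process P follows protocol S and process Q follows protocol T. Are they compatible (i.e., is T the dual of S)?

send[Int] vs recv[Int]  ok
  send[Unit] vs send[Unit]  ✗ same direction on both sides — not dual

NO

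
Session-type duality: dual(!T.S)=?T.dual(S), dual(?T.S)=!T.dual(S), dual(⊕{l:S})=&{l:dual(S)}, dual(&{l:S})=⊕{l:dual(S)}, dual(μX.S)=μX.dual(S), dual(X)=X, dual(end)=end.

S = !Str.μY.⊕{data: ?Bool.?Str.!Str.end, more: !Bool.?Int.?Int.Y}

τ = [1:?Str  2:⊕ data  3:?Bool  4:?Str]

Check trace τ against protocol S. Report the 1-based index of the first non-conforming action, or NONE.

1

step 1: got ?Str, protocol expects !Str  ✗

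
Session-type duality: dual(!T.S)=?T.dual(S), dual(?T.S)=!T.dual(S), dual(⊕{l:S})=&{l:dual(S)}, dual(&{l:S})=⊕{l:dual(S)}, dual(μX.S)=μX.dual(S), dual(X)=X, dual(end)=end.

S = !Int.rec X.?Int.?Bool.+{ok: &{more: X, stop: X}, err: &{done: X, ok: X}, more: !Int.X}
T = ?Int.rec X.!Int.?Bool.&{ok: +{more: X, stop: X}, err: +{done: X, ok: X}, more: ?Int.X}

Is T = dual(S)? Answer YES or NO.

NO

!Int ‖ ?Int  ok
  rec X ‖ rec X  ok (binder kept)
    ?Int ‖ !Int  ok
      ?Bool ‖ ?Bool  ✗ same direction on both sides — not dual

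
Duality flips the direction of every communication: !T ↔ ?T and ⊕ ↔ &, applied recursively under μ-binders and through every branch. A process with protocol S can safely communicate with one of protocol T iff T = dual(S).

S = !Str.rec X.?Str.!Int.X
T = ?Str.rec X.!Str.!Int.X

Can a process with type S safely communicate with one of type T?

!Str | ?Str  match
  rec X | rec X  match (rec unchanged)
    ?Str | !Str  match
      !Int | !Int  ✗ same direction on both sides — not dual

NO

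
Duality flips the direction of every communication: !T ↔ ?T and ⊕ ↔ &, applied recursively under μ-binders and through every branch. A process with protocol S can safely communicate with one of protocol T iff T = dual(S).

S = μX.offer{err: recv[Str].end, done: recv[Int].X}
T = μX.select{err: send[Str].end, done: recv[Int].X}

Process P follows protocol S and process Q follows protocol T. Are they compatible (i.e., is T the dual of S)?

NO

μX | μX  match (binder kept)
  offer{err,done} | select{err,done}  match same labels
    • err:
      recv[Str] | send[Str]  match
        end | end  match
    • done:
      recv[Int] | recv[Int]  ✗ same direction on both sides — not dual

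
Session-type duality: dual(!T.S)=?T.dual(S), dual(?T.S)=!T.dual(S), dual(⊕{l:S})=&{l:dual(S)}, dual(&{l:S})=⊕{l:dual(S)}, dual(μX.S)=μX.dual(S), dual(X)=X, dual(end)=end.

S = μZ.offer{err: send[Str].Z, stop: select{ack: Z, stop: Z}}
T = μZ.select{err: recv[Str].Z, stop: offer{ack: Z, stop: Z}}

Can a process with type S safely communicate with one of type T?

YES

μZ | μZ  ok (rec unchanged)
  offer{err,stop} | select{err,stop}  ok same labels
    case err:
      send[Str] | recv[Str]  ok
        Z | Z  ok
    case stop:
      select{ack,stop} | offer{ack,stop}  ok same labels
        case ack:
          Z | Z  ok
        case stop:
          Z | Z  ok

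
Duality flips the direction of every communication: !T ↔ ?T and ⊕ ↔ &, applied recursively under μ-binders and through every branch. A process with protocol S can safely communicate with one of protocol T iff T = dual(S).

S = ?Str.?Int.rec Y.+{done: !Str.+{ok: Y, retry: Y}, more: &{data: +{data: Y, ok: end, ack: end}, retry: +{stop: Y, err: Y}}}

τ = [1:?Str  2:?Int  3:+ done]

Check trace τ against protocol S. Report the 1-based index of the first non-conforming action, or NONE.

[1] ?Str  match  now at ?Int.rec Y.…
[2] ?Int  match  now at rec Y.…
[3] + done  match  now at !Str.+{ok: rec Y.…, retry: rec Y.…}
trace exhausted — no violation

NONE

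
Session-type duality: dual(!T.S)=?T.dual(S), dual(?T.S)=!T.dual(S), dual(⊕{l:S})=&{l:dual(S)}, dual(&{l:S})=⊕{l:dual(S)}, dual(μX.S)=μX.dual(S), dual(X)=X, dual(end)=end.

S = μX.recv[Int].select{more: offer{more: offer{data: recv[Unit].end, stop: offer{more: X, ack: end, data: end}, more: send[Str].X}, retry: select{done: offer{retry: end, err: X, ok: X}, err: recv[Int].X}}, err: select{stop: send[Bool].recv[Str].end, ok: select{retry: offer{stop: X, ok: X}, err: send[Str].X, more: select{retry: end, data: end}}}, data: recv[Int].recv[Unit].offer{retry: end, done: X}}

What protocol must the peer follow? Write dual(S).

μX.send[Int].offer{more: select{more: select{data: send[Unit].end, stop: select{more: X, ack: end, data: end}, more: recv[Str].X}, retry: offer{done: select{retry: end, err: X, ok: X}, err: send[Int].X}}, err: offer{stop: recv[Bool].send[Str].end, ok: offer{retry: select{stop: X, ok: X}, err: recv[Str].X, more: offer{retry: end, data: end}}}, data: send[Int].send[Unit].select{retry: end, done: X}}

μX = μX  (μ self-dual)
  recv[Int] = send[Int]
    select{more,err,data} = offer{more,err,data}  (internal→external)
      • more:
        offer{more,retry} = select{more,retry}  (external→internal)
          • more:
            offer{data,stop,more} = select{data,stop,more}  (external→internal)
              • data:
                recv[Unit] = send[Unit]
                  dual(end) = end
              • stop:
                offer{more,ack,data} = select{more,ack,data}  (external→internal)
                  • more:
                    dual(X) = X
                  • ack:
                    dual(end) = end
                  • data:
                    dual(end) = end
              • more:
                send[Str] = recv[Str]
                  dual(X) = X
          • retry:
            select{done,err} = offer{done,err}  (internal→external)
              • done:
                offer{retry,err,ok} = select{retry,err,ok}  (external→internal)
                  • retry:
                    dual(end) = end
                  • err:
                    dual(X) = X
                  • ok:
                    dual(X) = X
              • err:
                recv[Int] = send[Int]
                  dual(X) = X
      • err:
        select{stop,ok} = offer{stop,ok}  (internal→external)
          • stop:
            send[Bool] = recv[Bool]
              recv[Str] = send[Str]
                dual(end) = end
          • ok:
            select{retry,err,more} = offer{retry,err,more}  (internal→external)
              • retry:
                offer{stop,ok} = select{stop,ok}  (external→internal)
                  • stop:
                    dual(X) = X
                  • ok:
                    dual(X) = X
              • err:
                send[Str] = recv[Str]
                  dual(X) = X
              • more:
                select{retry,data} = offer{retry,data}  (internal→external)
                  • retry:
                    dual(end) = end
                  • data:
                    dual(end) = end
      • data:
        recv[Int] = send[Int]
          recv[Unit] = send[Unit]
            offer{retry,done} = select{retry,done}  (external→internal)
              • retry:
                dual(end) = end
              • done:
                dual(X) = X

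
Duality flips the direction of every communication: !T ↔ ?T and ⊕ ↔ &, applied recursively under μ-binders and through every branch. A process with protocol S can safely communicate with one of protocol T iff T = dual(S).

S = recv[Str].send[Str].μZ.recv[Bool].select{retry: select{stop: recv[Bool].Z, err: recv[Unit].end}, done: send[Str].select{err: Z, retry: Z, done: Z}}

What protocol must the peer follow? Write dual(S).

recv[Str] → send[Str]
  send[Str] → recv[Str]
    μZ → μZ  (binder kept)
      recv[Bool] → send[Bool]
        select{retry,done} → offer{retry,done}  (select→offer)
          case retry:
            select{stop,err} → offer{stop,err}  (select→offer)
              case stop:
                recv[Bool] → send[Bool]
                  Z ↦ Z
              case err:
                recv[Unit] → send[Unit]
                  end ↦ end
          case done:
            send[Str] → recv[Str]
              select{err,retry,done} → offer{err,retry,done}  (select→offer)
                case err:
                  Z ↦ Z
                case retry:
                  Z ↦ Z
                case done:
                  Z ↦ Z

send[Str].recv[Str].μZ.send[Bool].offer{retry: offer{stop: send[Bool].Z, err: send[Unit].end}, done: recv[Str].offer{err: Z, retry: Z, done: Z}}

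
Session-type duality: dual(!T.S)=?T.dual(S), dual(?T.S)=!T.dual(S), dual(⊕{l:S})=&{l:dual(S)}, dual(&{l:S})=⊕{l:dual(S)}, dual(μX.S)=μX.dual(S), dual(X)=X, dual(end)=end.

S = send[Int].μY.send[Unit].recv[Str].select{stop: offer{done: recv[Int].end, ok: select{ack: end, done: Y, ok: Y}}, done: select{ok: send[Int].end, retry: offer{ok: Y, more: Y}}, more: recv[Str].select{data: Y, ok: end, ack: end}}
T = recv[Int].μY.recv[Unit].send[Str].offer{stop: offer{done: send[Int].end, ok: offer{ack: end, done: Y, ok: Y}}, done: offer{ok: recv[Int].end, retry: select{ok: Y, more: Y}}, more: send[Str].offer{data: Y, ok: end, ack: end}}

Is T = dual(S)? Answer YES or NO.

NO

send[Int] ‖ recv[Int]  match
  μY ‖ μY  match (rec unchanged)
    send[Unit] ‖ recv[Unit]  match
      recv[Str] ‖ send[Str]  match
        select{stop,done,more} ‖ offer{stop,done,more}  match same labels
          • stop:
            offer{done,ok} ‖ offer{done,ok}  ✗ choice polarity not flipped — not dual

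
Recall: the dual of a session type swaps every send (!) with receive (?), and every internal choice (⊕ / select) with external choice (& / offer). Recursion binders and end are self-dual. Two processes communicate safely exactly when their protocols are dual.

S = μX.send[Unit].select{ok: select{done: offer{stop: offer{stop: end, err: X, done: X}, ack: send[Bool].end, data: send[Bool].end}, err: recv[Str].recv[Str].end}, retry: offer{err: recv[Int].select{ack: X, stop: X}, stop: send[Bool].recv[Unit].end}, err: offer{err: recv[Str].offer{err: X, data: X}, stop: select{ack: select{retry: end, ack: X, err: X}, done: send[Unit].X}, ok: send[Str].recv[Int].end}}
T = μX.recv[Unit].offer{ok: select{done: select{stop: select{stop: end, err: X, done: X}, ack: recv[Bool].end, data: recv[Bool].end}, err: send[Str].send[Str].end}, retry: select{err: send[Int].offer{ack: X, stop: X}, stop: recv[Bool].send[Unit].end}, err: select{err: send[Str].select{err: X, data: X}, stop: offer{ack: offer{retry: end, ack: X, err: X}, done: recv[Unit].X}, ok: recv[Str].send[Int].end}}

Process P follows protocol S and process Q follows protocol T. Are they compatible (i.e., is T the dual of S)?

μX vs μX  ok (binder kept)
  send[Unit] vs recv[Unit]  ok
    select{ok,retry,err} vs offer{ok,retry,err}  ok label sets agree
      case ok:
        select{done,err} vs select{done,err}  ✗ choice polarity not flipped — not dual

NO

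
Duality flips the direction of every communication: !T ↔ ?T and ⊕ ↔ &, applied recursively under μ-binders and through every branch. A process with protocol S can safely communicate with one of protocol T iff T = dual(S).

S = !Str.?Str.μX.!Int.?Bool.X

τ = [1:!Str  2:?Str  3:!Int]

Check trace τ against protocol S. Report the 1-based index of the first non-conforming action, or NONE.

NONE

[1] !Str  match  now at ?Str.μX.…
[2] ?Str  match  now at μX.…
[3] !Int  match  now at ?Bool.μX.…
τ conforms to S (length 3)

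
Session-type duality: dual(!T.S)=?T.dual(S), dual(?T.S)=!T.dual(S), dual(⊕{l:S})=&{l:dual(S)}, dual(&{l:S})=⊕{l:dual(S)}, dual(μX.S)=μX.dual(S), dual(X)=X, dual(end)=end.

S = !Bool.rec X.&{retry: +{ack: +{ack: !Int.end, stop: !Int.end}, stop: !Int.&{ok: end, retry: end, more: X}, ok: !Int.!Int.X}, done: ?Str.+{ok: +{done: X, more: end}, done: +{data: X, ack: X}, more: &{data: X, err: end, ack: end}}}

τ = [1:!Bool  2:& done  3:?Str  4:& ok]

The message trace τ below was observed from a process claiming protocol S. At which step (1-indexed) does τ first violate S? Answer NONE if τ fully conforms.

4

[1] !Bool  ✓  now at rec X.…
[2] & done  ✓  now at ?Str.+{ok: +{done: rec X.…, more: end}, done: +{data: rec X.…, ack: rec X.…}, more: &{data: rec X.…, err: end, ack: end}}
[3] ?Str  ✓  now at +{ok: +{done: rec X.…, more: end}, done: +{data: rec X.…, ack: rec X.…}, more: &{data: rec X.…, err: end, ack: end}}
[4] got & ok, protocol expects + ok or + done or + more  ✗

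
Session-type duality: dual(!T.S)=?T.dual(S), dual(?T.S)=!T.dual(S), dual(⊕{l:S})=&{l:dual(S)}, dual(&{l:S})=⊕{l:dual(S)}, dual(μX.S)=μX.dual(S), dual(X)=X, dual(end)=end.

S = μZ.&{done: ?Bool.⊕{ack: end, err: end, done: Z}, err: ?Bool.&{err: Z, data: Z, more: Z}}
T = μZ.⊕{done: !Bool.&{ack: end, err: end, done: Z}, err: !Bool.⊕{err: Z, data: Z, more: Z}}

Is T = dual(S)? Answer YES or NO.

μZ ‖ μZ  match (rec unchanged)
  &{done,err} ‖ ⊕{done,err}  match label sets agree
    case done:
      ?Bool ‖ !Bool  match
        ⊕{ack,err,done} ‖ &{ack,err,done}  match label sets agree
          case ack:
            end ‖ end  match
          case err:
            end ‖ end  match
          case done:
            Z ‖ Z  match
    case err:
      ?Bool ‖ !Bool  match
        &{err,data,more} ‖ ⊕{err,data,more}  match label sets agree
          case err:
            Z ‖ Z  match
          case data:
            Z ‖ Z  match
          case more:
            Z ‖ Z  match

YES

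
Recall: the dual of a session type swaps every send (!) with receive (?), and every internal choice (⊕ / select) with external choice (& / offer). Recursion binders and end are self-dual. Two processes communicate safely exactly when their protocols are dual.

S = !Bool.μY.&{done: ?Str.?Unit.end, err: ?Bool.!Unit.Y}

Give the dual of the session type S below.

!Bool → ?Bool
  μY → μY  (binder kept)
    &{done,err} → ⊕{done,err}  (offer→select)
      case done:
        ?Str → !Str
          ?Unit → !Unit
            end self-dual
      case err:
        ?Bool → !Bool
          !Unit → ?Unit
            Y self-dual

?Bool.μY.⊕{done: !Str.!Unit.end, err: !Bool.?Unit.Y}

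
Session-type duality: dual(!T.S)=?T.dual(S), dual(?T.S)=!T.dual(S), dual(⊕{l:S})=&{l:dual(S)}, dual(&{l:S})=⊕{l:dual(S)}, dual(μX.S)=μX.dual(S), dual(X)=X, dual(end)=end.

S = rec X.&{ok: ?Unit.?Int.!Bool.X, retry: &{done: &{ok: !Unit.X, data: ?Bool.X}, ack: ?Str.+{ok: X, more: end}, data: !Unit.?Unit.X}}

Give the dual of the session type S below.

rec X → rec X  (binder kept)
  &{ok,retry} → +{ok,retry}  (external→internal)
    • ok:
      ?Unit → !Unit
        ?Int → !Int
          !Bool → ?Bool
            X ↦ X
    • retry:
      &{done,ack,data} → +{done,ack,data}  (external→internal)
        • done:
          &{ok,data} → +{ok,data}  (external→internal)
            • ok:
              !Unit → ?Unit
                X ↦ X
            • data:
              ?Bool → !Bool
                X ↦ X
        • ack:
          ?Str → !Str
            +{ok,more} → &{ok,more}  (internal→external)
              • ok:
                X ↦ X
              • more:
                end ↦ end
        • data:
          !Unit → ?Unit
            ?Unit → !Unit
              X ↦ X

rec X.+{ok: !Unit.!Int.?Bool.X, retry: +{done: +{ok: ?Unit.X, data: !Bool.X}, ack: !Str.&{ok: X, more: end}, data: ?Unit.!Unit.X}}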